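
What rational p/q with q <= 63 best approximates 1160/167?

Expand x = 1160/167 as a continued fraction with the Euclidean algorithm:
  1160 = 6*167 + 158, so a_0 = 6.
  167 = 1*158 + 9, so a_1 = 1.
  158 = 17*9 + 5, so a_2 = 17.
  9 = 1*5 + 4, so a_3 = 1.
  5 = 1*4 + 1, so a_4 = 1.
  4 = 4*1 + 0, so a_5 = 4.
so x = [6; 1, 17, 1, 1, 4].
Convergents (p_i = a_i*p_{i-1} + p_{i-2}, q_i = a_i*q_{i-1} + q_{i-2} with p_{-2}=0, p_{-1}=1, q_{-2}=1, q_{-1}=0), until the denominator exceeds 63:
  i=0: a_0=6, p_0 = 6*1 + 0 = 6, q_0 = 6*0 + 1 = 1.
  i=1: a_1=1, p_1 = 1*6 + 1 = 7, q_1 = 1*1 + 0 = 1.
  i=2: a_2=17, p_2 = 17*7 + 6 = 125, q_2 = 17*1 + 1 = 18.
  i=3: a_3=1, p_3 = 1*125 + 7 = 132, q_3 = 1*18 + 1 = 19.
  i=4: a_4=1, p_4 = 1*132 + 125 = 257, q_4 = 1*19 + 18 = 37.
  i=5: a_5=4, p_5 = 4*257 + 132 = 1160, q_5 = 4*37 + 19 = 167.
q_5 = 167 > 63, so the last convergent with denominator <= 63 is p_4/q_4 = 257/37.
The closest fraction with denominator <= 63 is either p_4/q_4 or the intermediate fraction (k*p_4 + p_3)/(k*q_4 + q_3) with the largest k >= 1 whose denominator stays <= 63; these approach x as k grows, and every other convergent or intermediate fraction in range is farther away.
Largest k: floor((63 - q_3)/q_4) = floor((63 - 19)/37) = 1.
That gives (1*257 + 132)/(1*37 + 19) = 389/56.
Compare the errors: |x - 257/37| = |1160*37 - 257*167|/(167*37) = 1/6179, and |x - 389/56| = |1160*56 - 389*167|/(167*56) = 3/9352.
Cross-multiplying, 1*9352 = 9352 < 18537 = 3*6179, so 1/6179 is smaller: the convergent 257/37 is closer to x than 389/56.

257/37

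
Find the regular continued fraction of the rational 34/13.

[2; 1, 1, 1, 1, 2]

Run the Euclidean algorithm on 34 and 13; the successive quotients are the partial quotients a_0, a_1, ... (each step inverts the fractional part left over by the previous one):
  34 = 2*13 + 8, so a_0 = 2.
  13 = 1*8 + 5, so a_1 = 1.
  8 = 1*5 + 3, so a_2 = 1.
  5 = 1*3 + 2, so a_3 = 1.
  3 = 1*2 + 1, so a_4 = 1.
  2 = 2*1 + 0, so a_5 = 2.
The remainder reaches 0 after 6 divisions, so the expansion has 6 partial quotients, read off in order.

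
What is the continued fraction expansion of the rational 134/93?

[1; 2, 3, 1, 2, 1, 2]

Run the Euclidean algorithm on 134 and 93; the successive quotients are the partial quotients a_0, a_1, ... (each step inverts the fractional part left over by the previous one):
  134 = 1*93 + 41, so a_0 = 1.
  93 = 2*41 + 11, so a_1 = 2.
  41 = 3*11 + 8, so a_2 = 3.
  11 = 1*8 + 3, so a_3 = 1.
  8 = 2*3 + 2, so a_4 = 2.
  3 = 1*2 + 1, so a_5 = 1.
  2 = 2*1 + 0, so a_6 = 2.
The remainder reaches 0 after 7 divisions, so the expansion has 7 partial quotients, read off in order.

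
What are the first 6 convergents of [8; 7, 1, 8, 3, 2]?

Using the convergent recurrence p_i = a_i*p_{i-1} + p_{i-2}, q_i = a_i*q_{i-1} + q_{i-2} with p_{-2}=0, p_{-1}=1, q_{-2}=1, q_{-1}=0:
  i=0: a_0=8, p_0 = 8*1 + 0 = 8, q_0 = 8*0 + 1 = 1.
  i=1: a_1=7, p_1 = 7*8 + 1 = 57, q_1 = 7*1 + 0 = 7.
  i=2: a_2=1, p_2 = 1*57 + 8 = 65, q_2 = 1*7 + 1 = 8.
  i=3: a_3=8, p_3 = 8*65 + 57 = 577, q_3 = 8*8 + 7 = 71.
  i=4: a_4=3, p_4 = 3*577 + 65 = 1796, q_4 = 3*71 + 8 = 221.
  i=5: a_5=2, p_5 = 2*1796 + 577 = 4169, q_5 = 2*221 + 71 = 513.

8/1, 57/7, 65/8, 577/71, 1796/221, 4169/513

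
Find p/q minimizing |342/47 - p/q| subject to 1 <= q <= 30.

Expand x = 342/47 as a continued fraction with the Euclidean algorithm:
  342 = 7*47 + 13, so a_0 = 7.
  47 = 3*13 + 8, so a_1 = 3.
  13 = 1*8 + 5, so a_2 = 1.
  8 = 1*5 + 3, so a_3 = 1.
  5 = 1*3 + 2, so a_4 = 1.
  3 = 1*2 + 1, so a_5 = 1.
  2 = 2*1 + 0, so a_6 = 2.
so x = [7; 3, 1, 1, 1, 1, 2].
Convergents (p_i = a_i*p_{i-1} + p_{i-2}, q_i = a_i*q_{i-1} + q_{i-2} with p_{-2}=0, p_{-1}=1, q_{-2}=1, q_{-1}=0), until the denominator exceeds 30:
  i=0: a_0=7, p_0 = 7*1 + 0 = 7, q_0 = 7*0 + 1 = 1.
  i=1: a_1=3, p_1 = 3*7 + 1 = 22, q_1 = 3*1 + 0 = 3.
  i=2: a_2=1, p_2 = 1*22 + 7 = 29, q_2 = 1*3 + 1 = 4.
  i=3: a_3=1, p_3 = 1*29 + 22 = 51, q_3 = 1*4 + 3 = 7.
  i=4: a_4=1, p_4 = 1*51 + 29 = 80, q_4 = 1*7 + 4 = 11.
  i=5: a_5=1, p_5 = 1*80 + 51 = 131, q_5 = 1*11 + 7 = 18.
  i=6: a_6=2, p_6 = 2*131 + 80 = 342, q_6 = 2*18 + 11 = 47.
q_6 = 47 > 30, so the last convergent with denominator <= 30 is p_5/q_5 = 131/18.
The closest fraction with denominator <= 30 is either p_5/q_5 or the intermediate fraction (k*p_5 + p_4)/(k*q_5 + q_4) with the largest k >= 1 whose denominator stays <= 30; these approach x as k grows, and every other convergent or intermediate fraction in range is farther away.
Largest k: floor((30 - q_4)/q_5) = floor((30 - 11)/18) = 1.
That gives (1*131 + 80)/(1*18 + 11) = 211/29.
Compare the errors: |x - 131/18| = |342*18 - 131*47|/(47*18) = 1/846, and |x - 211/29| = |342*29 - 211*47|/(47*29) = 1/1363.
Cross-multiplying, 1*846 = 846 < 1363 = 1*1363, so 1/1363 is smaller: the intermediate fraction 211/29 is closer to x than 131/18.

211/29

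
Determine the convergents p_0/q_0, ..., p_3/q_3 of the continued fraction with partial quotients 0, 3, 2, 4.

0/1, 1/3, 2/7, 9/31

Using the convergent recurrence p_i = a_i*p_{i-1} + p_{i-2}, q_i = a_i*q_{i-1} + q_{i-2} with p_{-2}=0, p_{-1}=1, q_{-2}=1, q_{-1}=0:
  i=0: a_0=0, p_0 = 0*1 + 0 = 0, q_0 = 0*0 + 1 = 1.
  i=1: a_1=3, p_1 = 3*0 + 1 = 1, q_1 = 3*1 + 0 = 3.
  i=2: a_2=2, p_2 = 2*1 + 0 = 2, q_2 = 2*3 + 1 = 7.
  i=3: a_3=4, p_3 = 4*2 + 1 = 9, q_3 = 4*7 + 3 = 31.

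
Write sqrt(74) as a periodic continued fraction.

Write x_i = (sqrt(74) + m_i)/d_i with (m_0, d_0) = (0, 1). a_0 = floor(sqrt(74)) = 8, since 8^2 = 64 <= 74 < 81 = 9^2.
Iterate m_{i+1} = d_i*a_i - m_i, d_{i+1} = (74 - m_{i+1}^2)/d_i, a_{i+1} = floor((a_0 + m_{i+1})/d_{i+1}):
  m_1 = 1*8 - 0 = 8, d_1 = (74 - 8^2)/1 = 10/1 = 10, a_1 = floor((8 + 8)/10) = 1.
  m_2 = 10*1 - 8 = 2, d_2 = (74 - 2^2)/10 = 70/10 = 7, a_2 = floor((8 + 2)/7) = 1.
  m_3 = 7*1 - 2 = 5, d_3 = (74 - 5^2)/7 = 49/7 = 7, a_3 = floor((8 + 5)/7) = 1.
  m_4 = 7*1 - 5 = 2, d_4 = (74 - 2^2)/7 = 70/7 = 10, a_4 = floor((8 + 2)/10) = 1.
  m_5 = 10*1 - 2 = 8, d_5 = (74 - 8^2)/10 = 10/10 = 1, a_5 = floor((8 + 8)/1) = 16.
  m_6 = 1*16 - 8 = 8, d_6 = (74 - 8^2)/1 = 10/1 = 10: (m_6, d_6) = (m_1, d_1) = (8, 10), so from here the quotients repeat a_1, ..., a_5; the period length is 5.
Hence the expansion of sqrt(74) is a_0 = 8 followed by the repeating block 1, 1, 1, 1, 16 (period 5).

[8; (1, 1, 1, 1, 16)]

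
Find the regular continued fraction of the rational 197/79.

[2; 2, 39]

Run the Euclidean algorithm on 197 and 79; the successive quotients are the partial quotients a_0, a_1, ... (each step inverts the fractional part left over by the previous one):
  197 = 2*79 + 39, so a_0 = 2.
  79 = 2*39 + 1, so a_1 = 2.
  39 = 39*1 + 0, so a_2 = 39.
The remainder reaches 0 after 3 divisions, so the expansion has 3 partial quotients, read off in order.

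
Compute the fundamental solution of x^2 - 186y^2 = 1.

(x, y) = (7501, 550)

First expand sqrt(186) as a continued fraction. With x_i = (sqrt(186) + m_i)/d_i and (m_0, d_0) = (0, 1): a_0 = floor(sqrt(186)) = 13, since 13^2 = 169 <= 186 < 196 = 14^2.
Iterate m_{i+1} = d_i*a_i - m_i, d_{i+1} = (186 - m_{i+1}^2)/d_i, a_{i+1} = floor((a_0 + m_{i+1})/d_{i+1}):
  m_1 = 1*13 - 0 = 13, d_1 = (186 - 13^2)/1 = 17/1 = 17, a_1 = floor((13 + 13)/17) = 1.
  m_2 = 17*1 - 13 = 4, d_2 = (186 - 4^2)/17 = 170/17 = 10, a_2 = floor((13 + 4)/10) = 1.
  m_3 = 10*1 - 4 = 6, d_3 = (186 - 6^2)/10 = 150/10 = 15, a_3 = floor((13 + 6)/15) = 1.
  m_4 = 15*1 - 6 = 9, d_4 = (186 - 9^2)/15 = 105/15 = 7, a_4 = floor((13 + 9)/7) = 3.
  m_5 = 7*3 - 9 = 12, d_5 = (186 - 12^2)/7 = 42/7 = 6, a_5 = floor((13 + 12)/6) = 4.
  m_6 = 6*4 - 12 = 12, d_6 = (186 - 12^2)/6 = 42/6 = 7, a_6 = floor((13 + 12)/7) = 3.
  m_7 = 7*3 - 12 = 9, d_7 = (186 - 9^2)/7 = 105/7 = 15, a_7 = floor((13 + 9)/15) = 1.
  m_8 = 15*1 - 9 = 6, d_8 = (186 - 6^2)/15 = 150/15 = 10, a_8 = floor((13 + 6)/10) = 1.
  m_9 = 10*1 - 6 = 4, d_9 = (186 - 4^2)/10 = 170/10 = 17, a_9 = floor((13 + 4)/17) = 1.
  m_10 = 17*1 - 4 = 13, d_10 = (186 - 13^2)/17 = 17/17 = 1, a_10 = floor((13 + 13)/1) = 26.
  m_11 = 1*26 - 13 = 13, d_11 = (186 - 13^2)/1 = 17/1 = 17: (m_11, d_11) = (m_1, d_1) = (13, 17), so from here the quotients repeat a_1, ..., a_10; the period length is 10.
So sqrt(186) = [13; (1, 1, 1, 3, 4, 3, 1, 1, 1, 26)] with period length k = 10.
k is even, so the fundamental solution of x^2 - 186y^2 = 1 is (p_{k-1}, q_{k-1}) = (p_9, q_9); compute convergents through index 9.
Convergents (p_i = a_i*p_{i-1} + p_{i-2}, q_i = a_i*q_{i-1} + q_{i-2} with p_{-2}=0, p_{-1}=1, q_{-2}=1, q_{-1}=0):
  i=0: a_0=13, p_0 = 13*1 + 0 = 13, q_0 = 13*0 + 1 = 1.
  i=1: a_1=1, p_1 = 1*13 + 1 = 14, q_1 = 1*1 + 0 = 1.
  i=2: a_2=1, p_2 = 1*14 + 13 = 27, q_2 = 1*1 + 1 = 2.
  i=3: a_3=1, p_3 = 1*27 + 14 = 41, q_3 = 1*2 + 1 = 3.
  i=4: a_4=3, p_4 = 3*41 + 27 = 150, q_4 = 3*3 + 2 = 11.
  i=5: a_5=4, p_5 = 4*150 + 41 = 641, q_5 = 4*11 + 3 = 47.
  i=6: a_6=3, p_6 = 3*641 + 150 = 2073, q_6 = 3*47 + 11 = 152.
  i=7: a_7=1, p_7 = 1*2073 + 641 = 2714, q_7 = 1*152 + 47 = 199.
  i=8: a_8=1, p_8 = 1*2714 + 2073 = 4787, q_8 = 1*199 + 152 = 351.
  i=9: a_9=1, p_9 = 1*4787 + 2714 = 7501, q_9 = 1*351 + 199 = 550.
Check: 7501^2 - 186*550^2 = 56265001 - 56265000 = 1, so (x, y) = (7501, 550) solves the equation, and by the theorem it is the least positive solution.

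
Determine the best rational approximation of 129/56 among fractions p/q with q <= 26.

Expand x = 129/56 as a continued fraction with the Euclidean algorithm:
  129 = 2*56 + 17, so a_0 = 2.
  56 = 3*17 + 5, so a_1 = 3.
  17 = 3*5 + 2, so a_2 = 3.
  5 = 2*2 + 1, so a_3 = 2.
  2 = 2*1 + 0, so a_4 = 2.
so x = [2; 3, 3, 2, 2].
Convergents (p_i = a_i*p_{i-1} + p_{i-2}, q_i = a_i*q_{i-1} + q_{i-2} with p_{-2}=0, p_{-1}=1, q_{-2}=1, q_{-1}=0), until the denominator exceeds 26:
  i=0: a_0=2, p_0 = 2*1 + 0 = 2, q_0 = 2*0 + 1 = 1.
  i=1: a_1=3, p_1 = 3*2 + 1 = 7, q_1 = 3*1 + 0 = 3.
  i=2: a_2=3, p_2 = 3*7 + 2 = 23, q_2 = 3*3 + 1 = 10.
  i=3: a_3=2, p_3 = 2*23 + 7 = 53, q_3 = 2*10 + 3 = 23.
  i=4: a_4=2, p_4 = 2*53 + 23 = 129, q_4 = 2*23 + 10 = 56.
q_4 = 56 > 26, so the last convergent with denominator <= 26 is p_3/q_3 = 53/23.
The closest fraction with denominator <= 26 is either p_3/q_3 or the intermediate fraction (k*p_3 + p_2)/(k*q_3 + q_2) with the largest k >= 1 whose denominator stays <= 26; these approach x as k grows, and every other convergent or intermediate fraction in range is farther away.
Largest k: floor((26 - q_2)/q_3) = floor((26 - 10)/23) = 0.
Since k = 0, no intermediate fraction beyond p_3/q_3 has denominator <= 26, so the convergent 53/23 is the closest (its error is |129*23 - 53*56|/(56*23) = 1/1288).

53/23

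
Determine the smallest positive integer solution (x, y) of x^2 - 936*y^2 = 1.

First expand sqrt(936) as a continued fraction. With x_i = (sqrt(936) + m_i)/d_i and (m_0, d_0) = (0, 1): a_0 = floor(sqrt(936)) = 30, since 30^2 = 900 <= 936 < 961 = 31^2.
Iterate m_{i+1} = d_i*a_i - m_i, d_{i+1} = (936 - m_{i+1}^2)/d_i, a_{i+1} = floor((a_0 + m_{i+1})/d_{i+1}):
  m_1 = 1*30 - 0 = 30, d_1 = (936 - 30^2)/1 = 36/1 = 36, a_1 = floor((30 + 30)/36) = 1.
  m_2 = 36*1 - 30 = 6, d_2 = (936 - 6^2)/36 = 900/36 = 25, a_2 = floor((30 + 6)/25) = 1.
  m_3 = 25*1 - 6 = 19, d_3 = (936 - 19^2)/25 = 575/25 = 23, a_3 = floor((30 + 19)/23) = 2.
  m_4 = 23*2 - 19 = 27, d_4 = (936 - 27^2)/23 = 207/23 = 9, a_4 = floor((30 + 27)/9) = 6.
  m_5 = 9*6 - 27 = 27, d_5 = (936 - 27^2)/9 = 207/9 = 23, a_5 = floor((30 + 27)/23) = 2.
  m_6 = 23*2 - 27 = 19, d_6 = (936 - 19^2)/23 = 575/23 = 25, a_6 = floor((30 + 19)/25) = 1.
  m_7 = 25*1 - 19 = 6, d_7 = (936 - 6^2)/25 = 900/25 = 36, a_7 = floor((30 + 6)/36) = 1.
  m_8 = 36*1 - 6 = 30, d_8 = (936 - 30^2)/36 = 36/36 = 1, a_8 = floor((30 + 30)/1) = 60.
  m_9 = 1*60 - 30 = 30, d_9 = (936 - 30^2)/1 = 36/1 = 36: (m_9, d_9) = (m_1, d_1) = (30, 36), so from here the quotients repeat a_1, ..., a_8; the period length is 8.
So sqrt(936) = [30; (1, 1, 2, 6, 2, 1, 1, 60)] with period length k = 8.
k is even, so the fundamental solution of x^2 - 936y^2 = 1 is (p_{k-1}, q_{k-1}) = (p_7, q_7); compute convergents through index 7.
Convergents (p_i = a_i*p_{i-1} + p_{i-2}, q_i = a_i*q_{i-1} + q_{i-2} with p_{-2}=0, p_{-1}=1, q_{-2}=1, q_{-1}=0):
  i=0: a_0=30, p_0 = 30*1 + 0 = 30, q_0 = 30*0 + 1 = 1.
  i=1: a_1=1, p_1 = 1*30 + 1 = 31, q_1 = 1*1 + 0 = 1.
  i=2: a_2=1, p_2 = 1*31 + 30 = 61, q_2 = 1*1 + 1 = 2.
  i=3: a_3=2, p_3 = 2*61 + 31 = 153, q_3 = 2*2 + 1 = 5.
  i=4: a_4=6, p_4 = 6*153 + 61 = 979, q_4 = 6*5 + 2 = 32.
  i=5: a_5=2, p_5 = 2*979 + 153 = 2111, q_5 = 2*32 + 5 = 69.
  i=6: a_6=1, p_6 = 1*2111 + 979 = 3090, q_6 = 1*69 + 32 = 101.
  i=7: a_7=1, p_7 = 1*3090 + 2111 = 5201, q_7 = 1*101 + 69 = 170.
Check: 5201^2 - 936*170^2 = 27050401 - 27050400 = 1, so (x, y) = (5201, 170) solves the equation, and by the theorem it is the least positive solution.

(x, y) = (5201, 170)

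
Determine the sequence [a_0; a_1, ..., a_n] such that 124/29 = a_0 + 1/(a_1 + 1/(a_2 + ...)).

Run the Euclidean algorithm on 124 and 29; the successive quotients are the partial quotients a_0, a_1, ... (each step inverts the fractional part left over by the previous one):
  124 = 4*29 + 8, so a_0 = 4.
  29 = 3*8 + 5, so a_1 = 3.
  8 = 1*5 + 3, so a_2 = 1.
  5 = 1*3 + 2, so a_3 = 1.
  3 = 1*2 + 1, so a_4 = 1.
  2 = 2*1 + 0, so a_5 = 2.
The remainder reaches 0 after 6 divisions, so the expansion has 6 partial quotients, read off in order.

[4; 3, 1, 1, 1, 2]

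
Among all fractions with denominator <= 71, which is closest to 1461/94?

917/59

Expand x = 1461/94 as a continued fraction with the Euclidean algorithm:
  1461 = 15*94 + 51, so a_0 = 15.
  94 = 1*51 + 43, so a_1 = 1.
  51 = 1*43 + 8, so a_2 = 1.
  43 = 5*8 + 3, so a_3 = 5.
  8 = 2*3 + 2, so a_4 = 2.
  3 = 1*2 + 1, so a_5 = 1.
  2 = 2*1 + 0, so a_6 = 2.
so x = [15; 1, 1, 5, 2, 1, 2].
Convergents (p_i = a_i*p_{i-1} + p_{i-2}, q_i = a_i*q_{i-1} + q_{i-2} with p_{-2}=0, p_{-1}=1, q_{-2}=1, q_{-1}=0), until the denominator exceeds 71:
  i=0: a_0=15, p_0 = 15*1 + 0 = 15, q_0 = 15*0 + 1 = 1.
  i=1: a_1=1, p_1 = 1*15 + 1 = 16, q_1 = 1*1 + 0 = 1.
  i=2: a_2=1, p_2 = 1*16 + 15 = 31, q_2 = 1*1 + 1 = 2.
  i=3: a_3=5, p_3 = 5*31 + 16 = 171, q_3 = 5*2 + 1 = 11.
  i=4: a_4=2, p_4 = 2*171 + 31 = 373, q_4 = 2*11 + 2 = 24.
  i=5: a_5=1, p_5 = 1*373 + 171 = 544, q_5 = 1*24 + 11 = 35.
  i=6: a_6=2, p_6 = 2*544 + 373 = 1461, q_6 = 2*35 + 24 = 94.
q_6 = 94 > 71, so the last convergent with denominator <= 71 is p_5/q_5 = 544/35.
The closest fraction with denominator <= 71 is either p_5/q_5 or the intermediate fraction (k*p_5 + p_4)/(k*q_5 + q_4) with the largest k >= 1 whose denominator stays <= 71; these approach x as k grows, and every other convergent or intermediate fraction in range is farther away.
Largest k: floor((71 - q_4)/q_5) = floor((71 - 24)/35) = 1.
That gives (1*544 + 373)/(1*35 + 24) = 917/59.
Compare the errors: |x - 544/35| = |1461*35 - 544*94|/(94*35) = 1/3290, and |x - 917/59| = |1461*59 - 917*94|/(94*59) = 1/5546.
Cross-multiplying, 1*3290 = 3290 < 5546 = 1*5546, so 1/5546 is smaller: the intermediate fraction 917/59 is closer to x than 544/35.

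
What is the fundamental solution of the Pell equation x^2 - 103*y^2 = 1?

(x, y) = (227528, 22419)

First expand sqrt(103) as a continued fraction. With x_i = (sqrt(103) + m_i)/d_i and (m_0, d_0) = (0, 1): a_0 = floor(sqrt(103)) = 10, since 10^2 = 100 <= 103 < 121 = 11^2.
Iterate m_{i+1} = d_i*a_i - m_i, d_{i+1} = (103 - m_{i+1}^2)/d_i, a_{i+1} = floor((a_0 + m_{i+1})/d_{i+1}):
  m_1 = 1*10 - 0 = 10, d_1 = (103 - 10^2)/1 = 3/1 = 3, a_1 = floor((10 + 10)/3) = 6.
  m_2 = 3*6 - 10 = 8, d_2 = (103 - 8^2)/3 = 39/3 = 13, a_2 = floor((10 + 8)/13) = 1.
  m_3 = 13*1 - 8 = 5, d_3 = (103 - 5^2)/13 = 78/13 = 6, a_3 = floor((10 + 5)/6) = 2.
  m_4 = 6*2 - 5 = 7, d_4 = (103 - 7^2)/6 = 54/6 = 9, a_4 = floor((10 + 7)/9) = 1.
  m_5 = 9*1 - 7 = 2, d_5 = (103 - 2^2)/9 = 99/9 = 11, a_5 = floor((10 + 2)/11) = 1.
  m_6 = 11*1 - 2 = 9, d_6 = (103 - 9^2)/11 = 22/11 = 2, a_6 = floor((10 + 9)/2) = 9.
  m_7 = 2*9 - 9 = 9, d_7 = (103 - 9^2)/2 = 22/2 = 11, a_7 = floor((10 + 9)/11) = 1.
  m_8 = 11*1 - 9 = 2, d_8 = (103 - 2^2)/11 = 99/11 = 9, a_8 = floor((10 + 2)/9) = 1.
  m_9 = 9*1 - 2 = 7, d_9 = (103 - 7^2)/9 = 54/9 = 6, a_9 = floor((10 + 7)/6) = 2.
  m_10 = 6*2 - 7 = 5, d_10 = (103 - 5^2)/6 = 78/6 = 13, a_10 = floor((10 + 5)/13) = 1.
  m_11 = 13*1 - 5 = 8, d_11 = (103 - 8^2)/13 = 39/13 = 3, a_11 = floor((10 + 8)/3) = 6.
  m_12 = 3*6 - 8 = 10, d_12 = (103 - 10^2)/3 = 3/3 = 1, a_12 = floor((10 + 10)/1) = 20.
  m_13 = 1*20 - 10 = 10, d_13 = (103 - 10^2)/1 = 3/1 = 3: (m_13, d_13) = (m_1, d_1) = (10, 3), so from here the quotients repeat a_1, ..., a_12; the period length is 12.
So sqrt(103) = [10; (6, 1, 2, 1, 1, 9, 1, 1, 2, 1, 6, 20)] with period length k = 12.
k is even, so the fundamental solution of x^2 - 103y^2 = 1 is (p_{k-1}, q_{k-1}) = (p_11, q_11); compute convergents through index 11.
Convergents (p_i = a_i*p_{i-1} + p_{i-2}, q_i = a_i*q_{i-1} + q_{i-2} with p_{-2}=0, p_{-1}=1, q_{-2}=1, q_{-1}=0):
  i=0: a_0=10, p_0 = 10*1 + 0 = 10, q_0 = 10*0 + 1 = 1.
  i=1: a_1=6, p_1 = 6*10 + 1 = 61, q_1 = 6*1 + 0 = 6.
  i=2: a_2=1, p_2 = 1*61 + 10 = 71, q_2 = 1*6 + 1 = 7.
  i=3: a_3=2, p_3 = 2*71 + 61 = 203, q_3 = 2*7 + 6 = 20.
  i=4: a_4=1, p_4 = 1*203 + 71 = 274, q_4 = 1*20 + 7 = 27.
  i=5: a_5=1, p_5 = 1*274 + 203 = 477, q_5 = 1*27 + 20 = 47.
  i=6: a_6=9, p_6 = 9*477 + 274 = 4567, q_6 = 9*47 + 27 = 450.
  i=7: a_7=1, p_7 = 1*4567 + 477 = 5044, q_7 = 1*450 + 47 = 497.
  i=8: a_8=1, p_8 = 1*5044 + 4567 = 9611, q_8 = 1*497 + 450 = 947.
  i=9: a_9=2, p_9 = 2*9611 + 5044 = 24266, q_9 = 2*947 + 497 = 2391.
  i=10: a_10=1, p_10 = 1*24266 + 9611 = 33877, q_10 = 1*2391 + 947 = 3338.
  i=11: a_11=6, p_11 = 6*33877 + 24266 = 227528, q_11 = 6*3338 + 2391 = 22419.
Check: 227528^2 - 103*22419^2 = 51768990784 - 51768990783 = 1, so (x, y) = (227528, 22419) solves the equation, and by the theorem it is the least positive solution.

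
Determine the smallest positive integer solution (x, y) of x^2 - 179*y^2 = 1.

First expand sqrt(179) as a continued fraction. With x_i = (sqrt(179) + m_i)/d_i and (m_0, d_0) = (0, 1): a_0 = floor(sqrt(179)) = 13, since 13^2 = 169 <= 179 < 196 = 14^2.
Iterate m_{i+1} = d_i*a_i - m_i, d_{i+1} = (179 - m_{i+1}^2)/d_i, a_{i+1} = floor((a_0 + m_{i+1})/d_{i+1}):
  m_1 = 1*13 - 0 = 13, d_1 = (179 - 13^2)/1 = 10/1 = 10, a_1 = floor((13 + 13)/10) = 2.
  m_2 = 10*2 - 13 = 7, d_2 = (179 - 7^2)/10 = 130/10 = 13, a_2 = floor((13 + 7)/13) = 1.
  m_3 = 13*1 - 7 = 6, d_3 = (179 - 6^2)/13 = 143/13 = 11, a_3 = floor((13 + 6)/11) = 1.
  m_4 = 11*1 - 6 = 5, d_4 = (179 - 5^2)/11 = 154/11 = 14, a_4 = floor((13 + 5)/14) = 1.
  m_5 = 14*1 - 5 = 9, d_5 = (179 - 9^2)/14 = 98/14 = 7, a_5 = floor((13 + 9)/7) = 3.
  m_6 = 7*3 - 9 = 12, d_6 = (179 - 12^2)/7 = 35/7 = 5, a_6 = floor((13 + 12)/5) = 5.
  m_7 = 5*5 - 12 = 13, d_7 = (179 - 13^2)/5 = 10/5 = 2, a_7 = floor((13 + 13)/2) = 13.
  m_8 = 2*13 - 13 = 13, d_8 = (179 - 13^2)/2 = 10/2 = 5, a_8 = floor((13 + 13)/5) = 5.
  m_9 = 5*5 - 13 = 12, d_9 = (179 - 12^2)/5 = 35/5 = 7, a_9 = floor((13 + 12)/7) = 3.
  m_10 = 7*3 - 12 = 9, d_10 = (179 - 9^2)/7 = 98/7 = 14, a_10 = floor((13 + 9)/14) = 1.
  m_11 = 14*1 - 9 = 5, d_11 = (179 - 5^2)/14 = 154/14 = 11, a_11 = floor((13 + 5)/11) = 1.
  m_12 = 11*1 - 5 = 6, d_12 = (179 - 6^2)/11 = 143/11 = 13, a_12 = floor((13 + 6)/13) = 1.
  m_13 = 13*1 - 6 = 7, d_13 = (179 - 7^2)/13 = 130/13 = 10, a_13 = floor((13 + 7)/10) = 2.
  m_14 = 10*2 - 7 = 13, d_14 = (179 - 13^2)/10 = 10/10 = 1, a_14 = floor((13 + 13)/1) = 26.
  m_15 = 1*26 - 13 = 13, d_15 = (179 - 13^2)/1 = 10/1 = 10: (m_15, d_15) = (m_1, d_1) = (13, 10), so from here the quotients repeat a_1, ..., a_14; the period length is 14.
So sqrt(179) = [13; (2, 1, 1, 1, 3, 5, 13, 5, 3, 1, 1, 1, 2, 26)] with period length k = 14.
k is even, so the fundamental solution of x^2 - 179y^2 = 1 is (p_{k-1}, q_{k-1}) = (p_13, q_13); compute convergents through index 13.
Convergents (p_i = a_i*p_{i-1} + p_{i-2}, q_i = a_i*q_{i-1} + q_{i-2} with p_{-2}=0, p_{-1}=1, q_{-2}=1, q_{-1}=0):
  i=0: a_0=13, p_0 = 13*1 + 0 = 13, q_0 = 13*0 + 1 = 1.
  i=1: a_1=2, p_1 = 2*13 + 1 = 27, q_1 = 2*1 + 0 = 2.
  i=2: a_2=1, p_2 = 1*27 + 13 = 40, q_2 = 1*2 + 1 = 3.
  i=3: a_3=1, p_3 = 1*40 + 27 = 67, q_3 = 1*3 + 2 = 5.
  i=4: a_4=1, p_4 = 1*67 + 40 = 107, q_4 = 1*5 + 3 = 8.
  i=5: a_5=3, p_5 = 3*107 + 67 = 388, q_5 = 3*8 + 5 = 29.
  i=6: a_6=5, p_6 = 5*388 + 107 = 2047, q_6 = 5*29 + 8 = 153.
  i=7: a_7=13, p_7 = 13*2047 + 388 = 26999, q_7 = 13*153 + 29 = 2018.
  i=8: a_8=5, p_8 = 5*26999 + 2047 = 137042, q_8 = 5*2018 + 153 = 10243.
  i=9: a_9=3, p_9 = 3*137042 + 26999 = 438125, q_9 = 3*10243 + 2018 = 32747.
  i=10: a_10=1, p_10 = 1*438125 + 137042 = 575167, q_10 = 1*32747 + 10243 = 42990.
  i=11: a_11=1, p_11 = 1*575167 + 438125 = 1013292, q_11 = 1*42990 + 32747 = 75737.
  i=12: a_12=1, p_12 = 1*1013292 + 575167 = 1588459, q_12 = 1*75737 + 42990 = 118727.
  i=13: a_13=2, p_13 = 2*1588459 + 1013292 = 4190210, q_13 = 2*118727 + 75737 = 313191.
Check: 4190210^2 - 179*313191^2 = 17557859844100 - 17557859844099 = 1, so (x, y) = (4190210, 313191) solves the equation, and by the theorem it is the least positive solution.

(x, y) = (4190210, 313191)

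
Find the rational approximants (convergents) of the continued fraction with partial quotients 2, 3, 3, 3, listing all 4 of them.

Using the convergent recurrence p_i = a_i*p_{i-1} + p_{i-2}, q_i = a_i*q_{i-1} + q_{i-2} with p_{-2}=0, p_{-1}=1, q_{-2}=1, q_{-1}=0:
  i=0: a_0=2, p_0 = 2*1 + 0 = 2, q_0 = 2*0 + 1 = 1.
  i=1: a_1=3, p_1 = 3*2 + 1 = 7, q_1 = 3*1 + 0 = 3.
  i=2: a_2=3, p_2 = 3*7 + 2 = 23, q_2 = 3*3 + 1 = 10.
  i=3: a_3=3, p_3 = 3*23 + 7 = 76, q_3 = 3*10 + 3 = 33.

2/1, 7/3, 23/10, 76/33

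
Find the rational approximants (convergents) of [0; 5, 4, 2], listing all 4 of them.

0/1, 1/5, 4/21, 9/47

Using the convergent recurrence p_i = a_i*p_{i-1} + p_{i-2}, q_i = a_i*q_{i-1} + q_{i-2} with p_{-2}=0, p_{-1}=1, q_{-2}=1, q_{-1}=0:
  i=0: a_0=0, p_0 = 0*1 + 0 = 0, q_0 = 0*0 + 1 = 1.
  i=1: a_1=5, p_1 = 5*0 + 1 = 1, q_1 = 5*1 + 0 = 5.
  i=2: a_2=4, p_2 = 4*1 + 0 = 4, q_2 = 4*5 + 1 = 21.
  i=3: a_3=2, p_3 = 2*4 + 1 = 9, q_3 = 2*21 + 5 = 47.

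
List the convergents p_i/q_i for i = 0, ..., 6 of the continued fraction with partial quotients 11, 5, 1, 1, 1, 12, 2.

11/1, 56/5, 67/6, 123/11, 190/17, 2403/215, 4996/447

Using the convergent recurrence p_i = a_i*p_{i-1} + p_{i-2}, q_i = a_i*q_{i-1} + q_{i-2} with p_{-2}=0, p_{-1}=1, q_{-2}=1, q_{-1}=0:
  i=0: a_0=11, p_0 = 11*1 + 0 = 11, q_0 = 11*0 + 1 = 1.
  i=1: a_1=5, p_1 = 5*11 + 1 = 56, q_1 = 5*1 + 0 = 5.
  i=2: a_2=1, p_2 = 1*56 + 11 = 67, q_2 = 1*5 + 1 = 6.
  i=3: a_3=1, p_3 = 1*67 + 56 = 123, q_3 = 1*6 + 5 = 11.
  i=4: a_4=1, p_4 = 1*123 + 67 = 190, q_4 = 1*11 + 6 = 17.
  i=5: a_5=12, p_5 = 12*190 + 123 = 2403, q_5 = 12*17 + 11 = 215.
  i=6: a_6=2, p_6 = 2*2403 + 190 = 4996, q_6 = 2*215 + 17 = 447.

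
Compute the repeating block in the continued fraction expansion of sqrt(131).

Write x_i = (sqrt(131) + m_i)/d_i with (m_0, d_0) = (0, 1). a_0 = floor(sqrt(131)) = 11, since 11^2 = 121 <= 131 < 144 = 12^2.
Iterate m_{i+1} = d_i*a_i - m_i, d_{i+1} = (131 - m_{i+1}^2)/d_i, a_{i+1} = floor((a_0 + m_{i+1})/d_{i+1}):
  m_1 = 1*11 - 0 = 11, d_1 = (131 - 11^2)/1 = 10/1 = 10, a_1 = floor((11 + 11)/10) = 2.
  m_2 = 10*2 - 11 = 9, d_2 = (131 - 9^2)/10 = 50/10 = 5, a_2 = floor((11 + 9)/5) = 4.
  m_3 = 5*4 - 9 = 11, d_3 = (131 - 11^2)/5 = 10/5 = 2, a_3 = floor((11 + 11)/2) = 11.
  m_4 = 2*11 - 11 = 11, d_4 = (131 - 11^2)/2 = 10/2 = 5, a_4 = floor((11 + 11)/5) = 4.
  m_5 = 5*4 - 11 = 9, d_5 = (131 - 9^2)/5 = 50/5 = 10, a_5 = floor((11 + 9)/10) = 2.
  m_6 = 10*2 - 9 = 11, d_6 = (131 - 11^2)/10 = 10/10 = 1, a_6 = floor((11 + 11)/1) = 22.
  m_7 = 1*22 - 11 = 11, d_7 = (131 - 11^2)/1 = 10/1 = 10: (m_7, d_7) = (m_1, d_1) = (11, 10), so from here the quotients repeat a_1, ..., a_6; the period length is 6.
Hence the expansion of sqrt(131) is a_0 = 11 followed by the repeating block 2, 4, 11, 4, 2, 22 (period 6).

[11; (2, 4, 11, 4, 2, 22)]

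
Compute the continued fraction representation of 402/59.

Run the Euclidean algorithm on 402 and 59; the successive quotients are the partial quotients a_0, a_1, ... (each step inverts the fractional part left over by the previous one):
  402 = 6*59 + 48, so a_0 = 6.
  59 = 1*48 + 11, so a_1 = 1.
  48 = 4*11 + 4, so a_2 = 4.
  11 = 2*4 + 3, so a_3 = 2.
  4 = 1*3 + 1, so a_4 = 1.
  3 = 3*1 + 0, so a_5 = 3.
The remainder reaches 0 after 6 divisions, so the expansion has 6 partial quotients, read off in order.

[6; 1, 4, 2, 1, 3]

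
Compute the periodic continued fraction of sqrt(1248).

Write x_i = (sqrt(1248) + m_i)/d_i with (m_0, d_0) = (0, 1). a_0 = floor(sqrt(1248)) = 35, since 35^2 = 1225 <= 1248 < 1296 = 36^2.
Iterate m_{i+1} = d_i*a_i - m_i, d_{i+1} = (1248 - m_{i+1}^2)/d_i, a_{i+1} = floor((a_0 + m_{i+1})/d_{i+1}):
  m_1 = 1*35 - 0 = 35, d_1 = (1248 - 35^2)/1 = 23/1 = 23, a_1 = floor((35 + 35)/23) = 3.
  m_2 = 23*3 - 35 = 34, d_2 = (1248 - 34^2)/23 = 92/23 = 4, a_2 = floor((35 + 34)/4) = 17.
  m_3 = 4*17 - 34 = 34, d_3 = (1248 - 34^2)/4 = 92/4 = 23, a_3 = floor((35 + 34)/23) = 3.
  m_4 = 23*3 - 34 = 35, d_4 = (1248 - 35^2)/23 = 23/23 = 1, a_4 = floor((35 + 35)/1) = 70.
  m_5 = 1*70 - 35 = 35, d_5 = (1248 - 35^2)/1 = 23/1 = 23: (m_5, d_5) = (m_1, d_1) = (35, 23), so from here the quotients repeat a_1, ..., a_4; the period length is 4.
Hence the expansion of sqrt(1248) is a_0 = 35 followed by the repeating block 3, 17, 3, 70 (period 4).

[35; (3, 17, 3, 70)]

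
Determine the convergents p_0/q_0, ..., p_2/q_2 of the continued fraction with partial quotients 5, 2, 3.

Using the convergent recurrence p_i = a_i*p_{i-1} + p_{i-2}, q_i = a_i*q_{i-1} + q_{i-2} with p_{-2}=0, p_{-1}=1, q_{-2}=1, q_{-1}=0:
  i=0: a_0=5, p_0 = 5*1 + 0 = 5, q_0 = 5*0 + 1 = 1.
  i=1: a_1=2, p_1 = 2*5 + 1 = 11, q_1 = 2*1 + 0 = 2.
  i=2: a_2=3, p_2 = 3*11 + 5 = 38, q_2 = 3*2 + 1 = 7.

5/1, 11/2, 38/7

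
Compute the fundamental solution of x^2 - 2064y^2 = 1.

First expand sqrt(2064) as a continued fraction. With x_i = (sqrt(2064) + m_i)/d_i and (m_0, d_0) = (0, 1): a_0 = floor(sqrt(2064)) = 45, since 45^2 = 2025 <= 2064 < 2116 = 46^2.
Iterate m_{i+1} = d_i*a_i - m_i, d_{i+1} = (2064 - m_{i+1}^2)/d_i, a_{i+1} = floor((a_0 + m_{i+1})/d_{i+1}):
  m_1 = 1*45 - 0 = 45, d_1 = (2064 - 45^2)/1 = 39/1 = 39, a_1 = floor((45 + 45)/39) = 2.
  m_2 = 39*2 - 45 = 33, d_2 = (2064 - 33^2)/39 = 975/39 = 25, a_2 = floor((45 + 33)/25) = 3.
  m_3 = 25*3 - 33 = 42, d_3 = (2064 - 42^2)/25 = 300/25 = 12, a_3 = floor((45 + 42)/12) = 7.
  m_4 = 12*7 - 42 = 42, d_4 = (2064 - 42^2)/12 = 300/12 = 25, a_4 = floor((45 + 42)/25) = 3.
  m_5 = 25*3 - 42 = 33, d_5 = (2064 - 33^2)/25 = 975/25 = 39, a_5 = floor((45 + 33)/39) = 2.
  m_6 = 39*2 - 33 = 45, d_6 = (2064 - 45^2)/39 = 39/39 = 1, a_6 = floor((45 + 45)/1) = 90.
  m_7 = 1*90 - 45 = 45, d_7 = (2064 - 45^2)/1 = 39/1 = 39: (m_7, d_7) = (m_1, d_1) = (45, 39), so from here the quotients repeat a_1, ..., a_6; the period length is 6.
So sqrt(2064) = [45; (2, 3, 7, 3, 2, 90)] with period length k = 6.
k is even, so the fundamental solution of x^2 - 2064y^2 = 1 is (p_{k-1}, q_{k-1}) = (p_5, q_5); compute convergents through index 5.
Convergents (p_i = a_i*p_{i-1} + p_{i-2}, q_i = a_i*q_{i-1} + q_{i-2} with p_{-2}=0, p_{-1}=1, q_{-2}=1, q_{-1}=0):
  i=0: a_0=45, p_0 = 45*1 + 0 = 45, q_0 = 45*0 + 1 = 1.
  i=1: a_1=2, p_1 = 2*45 + 1 = 91, q_1 = 2*1 + 0 = 2.
  i=2: a_2=3, p_2 = 3*91 + 45 = 318, q_2 = 3*2 + 1 = 7.
  i=3: a_3=7, p_3 = 7*318 + 91 = 2317, q_3 = 7*7 + 2 = 51.
  i=4: a_4=3, p_4 = 3*2317 + 318 = 7269, q_4 = 3*51 + 7 = 160.
  i=5: a_5=2, p_5 = 2*7269 + 2317 = 16855, q_5 = 2*160 + 51 = 371.
Check: 16855^2 - 2064*371^2 = 284091025 - 284091024 = 1, so (x, y) = (16855, 371) solves the equation, and by the theorem it is the least positive solution.

(x, y) = (16855, 371)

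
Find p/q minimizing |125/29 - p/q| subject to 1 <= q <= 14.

Expand x = 125/29 as a continued fraction with the Euclidean algorithm:
  125 = 4*29 + 9, so a_0 = 4.
  29 = 3*9 + 2, so a_1 = 3.
  9 = 4*2 + 1, so a_2 = 4.
  2 = 2*1 + 0, so a_3 = 2.
so x = [4; 3, 4, 2].
Convergents (p_i = a_i*p_{i-1} + p_{i-2}, q_i = a_i*q_{i-1} + q_{i-2} with p_{-2}=0, p_{-1}=1, q_{-2}=1, q_{-1}=0), until the denominator exceeds 14:
  i=0: a_0=4, p_0 = 4*1 + 0 = 4, q_0 = 4*0 + 1 = 1.
  i=1: a_1=3, p_1 = 3*4 + 1 = 13, q_1 = 3*1 + 0 = 3.
  i=2: a_2=4, p_2 = 4*13 + 4 = 56, q_2 = 4*3 + 1 = 13.
  i=3: a_3=2, p_3 = 2*56 + 13 = 125, q_3 = 2*13 + 3 = 29.
q_3 = 29 > 14, so the last convergent with denominator <= 14 is p_2/q_2 = 56/13.
The closest fraction with denominator <= 14 is either p_2/q_2 or the intermediate fraction (k*p_2 + p_1)/(k*q_2 + q_1) with the largest k >= 1 whose denominator stays <= 14; these approach x as k grows, and every other convergent or intermediate fraction in range is farther away.
Largest k: floor((14 - q_1)/q_2) = floor((14 - 3)/13) = 0.
Since k = 0, no intermediate fraction beyond p_2/q_2 has denominator <= 14, so the convergent 56/13 is the closest (its error is |125*13 - 56*29|/(29*13) = 1/377).

56/13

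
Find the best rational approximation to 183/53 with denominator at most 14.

38/11

Expand x = 183/53 as a continued fraction with the Euclidean algorithm:
  183 = 3*53 + 24, so a_0 = 3.
  53 = 2*24 + 5, so a_1 = 2.
  24 = 4*5 + 4, so a_2 = 4.
  5 = 1*4 + 1, so a_3 = 1.
  4 = 4*1 + 0, so a_4 = 4.
so x = [3; 2, 4, 1, 4].
Convergents (p_i = a_i*p_{i-1} + p_{i-2}, q_i = a_i*q_{i-1} + q_{i-2} with p_{-2}=0, p_{-1}=1, q_{-2}=1, q_{-1}=0), until the denominator exceeds 14:
  i=0: a_0=3, p_0 = 3*1 + 0 = 3, q_0 = 3*0 + 1 = 1.
  i=1: a_1=2, p_1 = 2*3 + 1 = 7, q_1 = 2*1 + 0 = 2.
  i=2: a_2=4, p_2 = 4*7 + 3 = 31, q_2 = 4*2 + 1 = 9.
  i=3: a_3=1, p_3 = 1*31 + 7 = 38, q_3 = 1*9 + 2 = 11.
  i=4: a_4=4, p_4 = 4*38 + 31 = 183, q_4 = 4*11 + 9 = 53.
q_4 = 53 > 14, so the last convergent with denominator <= 14 is p_3/q_3 = 38/11.
The closest fraction with denominator <= 14 is either p_3/q_3 or the intermediate fraction (k*p_3 + p_2)/(k*q_3 + q_2) with the largest k >= 1 whose denominator stays <= 14; these approach x as k grows, and every other convergent or intermediate fraction in range is farther away.
Largest k: floor((14 - q_2)/q_3) = floor((14 - 9)/11) = 0.
Since k = 0, no intermediate fraction beyond p_3/q_3 has denominator <= 14, so the convergent 38/11 is the closest (its error is |183*11 - 38*53|/(53*11) = 1/583).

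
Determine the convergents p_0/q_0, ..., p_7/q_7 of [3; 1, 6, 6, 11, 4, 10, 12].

Using the convergent recurrence p_i = a_i*p_{i-1} + p_{i-2}, q_i = a_i*q_{i-1} + q_{i-2} with p_{-2}=0, p_{-1}=1, q_{-2}=1, q_{-1}=0:
  i=0: a_0=3, p_0 = 3*1 + 0 = 3, q_0 = 3*0 + 1 = 1.
  i=1: a_1=1, p_1 = 1*3 + 1 = 4, q_1 = 1*1 + 0 = 1.
  i=2: a_2=6, p_2 = 6*4 + 3 = 27, q_2 = 6*1 + 1 = 7.
  i=3: a_3=6, p_3 = 6*27 + 4 = 166, q_3 = 6*7 + 1 = 43.
  i=4: a_4=11, p_4 = 11*166 + 27 = 1853, q_4 = 11*43 + 7 = 480.
  i=5: a_5=4, p_5 = 4*1853 + 166 = 7578, q_5 = 4*480 + 43 = 1963.
  i=6: a_6=10, p_6 = 10*7578 + 1853 = 77633, q_6 = 10*1963 + 480 = 20110.
  i=7: a_7=12, p_7 = 12*77633 + 7578 = 939174, q_7 = 12*20110 + 1963 = 243283.

3/1, 4/1, 27/7, 166/43, 1853/480, 7578/1963, 77633/20110, 939174/243283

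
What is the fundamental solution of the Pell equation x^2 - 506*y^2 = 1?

First expand sqrt(506) as a continued fraction. With x_i = (sqrt(506) + m_i)/d_i and (m_0, d_0) = (0, 1): a_0 = floor(sqrt(506)) = 22, since 22^2 = 484 <= 506 < 529 = 23^2.
Iterate m_{i+1} = d_i*a_i - m_i, d_{i+1} = (506 - m_{i+1}^2)/d_i, a_{i+1} = floor((a_0 + m_{i+1})/d_{i+1}):
  m_1 = 1*22 - 0 = 22, d_1 = (506 - 22^2)/1 = 22/1 = 22, a_1 = floor((22 + 22)/22) = 2.
  m_2 = 22*2 - 22 = 22, d_2 = (506 - 22^2)/22 = 22/22 = 1, a_2 = floor((22 + 22)/1) = 44.
  m_3 = 1*44 - 22 = 22, d_3 = (506 - 22^2)/1 = 22/1 = 22: (m_3, d_3) = (m_1, d_1) = (22, 22), so from here the quotients repeat a_1, a_2; the period length is 2.
So sqrt(506) = [22; (2, 44)] with period length k = 2.
k is even, so the fundamental solution of x^2 - 506y^2 = 1 is (p_{k-1}, q_{k-1}) = (p_1, q_1); compute convergents through index 1.
Convergents (p_i = a_i*p_{i-1} + p_{i-2}, q_i = a_i*q_{i-1} + q_{i-2} with p_{-2}=0, p_{-1}=1, q_{-2}=1, q_{-1}=0):
  i=0: a_0=22, p_0 = 22*1 + 0 = 22, q_0 = 22*0 + 1 = 1.
  i=1: a_1=2, p_1 = 2*22 + 1 = 45, q_1 = 2*1 + 0 = 2.
Check: 45^2 - 506*2^2 = 2025 - 2024 = 1, so (x, y) = (45, 2) solves the equation, and by the theorem it is the least positive solution.

(x, y) = (45, 2)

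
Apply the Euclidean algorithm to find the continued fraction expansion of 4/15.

Run the Euclidean algorithm on 4 and 15; the successive quotients are the partial quotients a_0, a_1, ... (each step inverts the fractional part left over by the previous one):
  4 = 0*15 + 4, so a_0 = 0.
  15 = 3*4 + 3, so a_1 = 3.
  4 = 1*3 + 1, so a_2 = 1.
  3 = 3*1 + 0, so a_3 = 3.
The remainder reaches 0 after 4 divisions, so the expansion has 4 partial quotients, read off in order.

[0; 3, 1, 3]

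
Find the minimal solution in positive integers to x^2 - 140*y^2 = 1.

First expand sqrt(140) as a continued fraction. With x_i = (sqrt(140) + m_i)/d_i and (m_0, d_0) = (0, 1): a_0 = floor(sqrt(140)) = 11, since 11^2 = 121 <= 140 < 144 = 12^2.
Iterate m_{i+1} = d_i*a_i - m_i, d_{i+1} = (140 - m_{i+1}^2)/d_i, a_{i+1} = floor((a_0 + m_{i+1})/d_{i+1}):
  m_1 = 1*11 - 0 = 11, d_1 = (140 - 11^2)/1 = 19/1 = 19, a_1 = floor((11 + 11)/19) = 1.
  m_2 = 19*1 - 11 = 8, d_2 = (140 - 8^2)/19 = 76/19 = 4, a_2 = floor((11 + 8)/4) = 4.
  m_3 = 4*4 - 8 = 8, d_3 = (140 - 8^2)/4 = 76/4 = 19, a_3 = floor((11 + 8)/19) = 1.
  m_4 = 19*1 - 8 = 11, d_4 = (140 - 11^2)/19 = 19/19 = 1, a_4 = floor((11 + 11)/1) = 22.
  m_5 = 1*22 - 11 = 11, d_5 = (140 - 11^2)/1 = 19/1 = 19: (m_5, d_5) = (m_1, d_1) = (11, 19), so from here the quotients repeat a_1, ..., a_4; the period length is 4.
So sqrt(140) = [11; (1, 4, 1, 22)] with period length k = 4.
k is even, so the fundamental solution of x^2 - 140y^2 = 1 is (p_{k-1}, q_{k-1}) = (p_3, q_3); compute convergents through index 3.
Convergents (p_i = a_i*p_{i-1} + p_{i-2}, q_i = a_i*q_{i-1} + q_{i-2} with p_{-2}=0, p_{-1}=1, q_{-2}=1, q_{-1}=0):
  i=0: a_0=11, p_0 = 11*1 + 0 = 11, q_0 = 11*0 + 1 = 1.
  i=1: a_1=1, p_1 = 1*11 + 1 = 12, q_1 = 1*1 + 0 = 1.
  i=2: a_2=4, p_2 = 4*12 + 11 = 59, q_2 = 4*1 + 1 = 5.
  i=3: a_3=1, p_3 = 1*59 + 12 = 71, q_3 = 1*5 + 1 = 6.
Check: 71^2 - 140*6^2 = 5041 - 5040 = 1, so (x, y) = (71, 6) solves the equation, and by the theorem it is the least positive solution.

(x, y) = (71, 6)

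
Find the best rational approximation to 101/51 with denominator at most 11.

2/1

Expand x = 101/51 as a continued fraction with the Euclidean algorithm:
  101 = 1*51 + 50, so a_0 = 1.
  51 = 1*50 + 1, so a_1 = 1.
  50 = 50*1 + 0, so a_2 = 50.
so x = [1; 1, 50].
Convergents (p_i = a_i*p_{i-1} + p_{i-2}, q_i = a_i*q_{i-1} + q_{i-2} with p_{-2}=0, p_{-1}=1, q_{-2}=1, q_{-1}=0), until the denominator exceeds 11:
  i=0: a_0=1, p_0 = 1*1 + 0 = 1, q_0 = 1*0 + 1 = 1.
  i=1: a_1=1, p_1 = 1*1 + 1 = 2, q_1 = 1*1 + 0 = 1.
  i=2: a_2=50, p_2 = 50*2 + 1 = 101, q_2 = 50*1 + 1 = 51.
q_2 = 51 > 11, so the last convergent with denominator <= 11 is p_1/q_1 = 2/1.
The closest fraction with denominator <= 11 is either p_1/q_1 or the intermediate fraction (k*p_1 + p_0)/(k*q_1 + q_0) with the largest k >= 1 whose denominator stays <= 11; these approach x as k grows, and every other convergent or intermediate fraction in range is farther away.
Largest k: floor((11 - q_0)/q_1) = floor((11 - 1)/1) = 10.
That gives (10*2 + 1)/(10*1 + 1) = 21/11.
Compare the errors: |x - 2/1| = |101*1 - 2*51|/(51*1) = 1/51, and |x - 21/11| = |101*11 - 21*51|/(51*11) = 40/561.
Cross-multiplying, 1*561 = 561 < 2040 = 40*51, so 1/51 is smaller: the convergent 2/1 is closer to x than 21/11.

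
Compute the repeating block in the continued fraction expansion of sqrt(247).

[15; (1, 2, 1, 1, 9, 1, 9, 1, 1, 2, 1, 30)]

Write x_i = (sqrt(247) + m_i)/d_i with (m_0, d_0) = (0, 1). a_0 = floor(sqrt(247)) = 15, since 15^2 = 225 <= 247 < 256 = 16^2.
Iterate m_{i+1} = d_i*a_i - m_i, d_{i+1} = (247 - m_{i+1}^2)/d_i, a_{i+1} = floor((a_0 + m_{i+1})/d_{i+1}):
  m_1 = 1*15 - 0 = 15, d_1 = (247 - 15^2)/1 = 22/1 = 22, a_1 = floor((15 + 15)/22) = 1.
  m_2 = 22*1 - 15 = 7, d_2 = (247 - 7^2)/22 = 198/22 = 9, a_2 = floor((15 + 7)/9) = 2.
  m_3 = 9*2 - 7 = 11, d_3 = (247 - 11^2)/9 = 126/9 = 14, a_3 = floor((15 + 11)/14) = 1.
  m_4 = 14*1 - 11 = 3, d_4 = (247 - 3^2)/14 = 238/14 = 17, a_4 = floor((15 + 3)/17) = 1.
  m_5 = 17*1 - 3 = 14, d_5 = (247 - 14^2)/17 = 51/17 = 3, a_5 = floor((15 + 14)/3) = 9.
  m_6 = 3*9 - 14 = 13, d_6 = (247 - 13^2)/3 = 78/3 = 26, a_6 = floor((15 + 13)/26) = 1.
  m_7 = 26*1 - 13 = 13, d_7 = (247 - 13^2)/26 = 78/26 = 3, a_7 = floor((15 + 13)/3) = 9.
  m_8 = 3*9 - 13 = 14, d_8 = (247 - 14^2)/3 = 51/3 = 17, a_8 = floor((15 + 14)/17) = 1.
  m_9 = 17*1 - 14 = 3, d_9 = (247 - 3^2)/17 = 238/17 = 14, a_9 = floor((15 + 3)/14) = 1.
  m_10 = 14*1 - 3 = 11, d_10 = (247 - 11^2)/14 = 126/14 = 9, a_10 = floor((15 + 11)/9) = 2.
  m_11 = 9*2 - 11 = 7, d_11 = (247 - 7^2)/9 = 198/9 = 22, a_11 = floor((15 + 7)/22) = 1.
  m_12 = 22*1 - 7 = 15, d_12 = (247 - 15^2)/22 = 22/22 = 1, a_12 = floor((15 + 15)/1) = 30.
  m_13 = 1*30 - 15 = 15, d_13 = (247 - 15^2)/1 = 22/1 = 22: (m_13, d_13) = (m_1, d_1) = (15, 22), so from here the quotients repeat a_1, ..., a_12; the period length is 12.
Hence the expansion of sqrt(247) is a_0 = 15 followed by the repeating block 1, 2, 1, 1, 9, 1, 9, 1, 1, 2, 1, 30 (period 12).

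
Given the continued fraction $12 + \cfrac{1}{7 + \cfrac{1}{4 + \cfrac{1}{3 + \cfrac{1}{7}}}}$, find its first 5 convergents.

12/1, 85/7, 352/29, 1141/94, 8339/687

Using the convergent recurrence p_i = a_i*p_{i-1} + p_{i-2}, q_i = a_i*q_{i-1} + q_{i-2} with p_{-2}=0, p_{-1}=1, q_{-2}=1, q_{-1}=0:
  i=0: a_0=12, p_0 = 12*1 + 0 = 12, q_0 = 12*0 + 1 = 1.
  i=1: a_1=7, p_1 = 7*12 + 1 = 85, q_1 = 7*1 + 0 = 7.
  i=2: a_2=4, p_2 = 4*85 + 12 = 352, q_2 = 4*7 + 1 = 29.
  i=3: a_3=3, p_3 = 3*352 + 85 = 1141, q_3 = 3*29 + 7 = 94.
  i=4: a_4=7, p_4 = 7*1141 + 352 = 8339, q_4 = 7*94 + 29 = 687.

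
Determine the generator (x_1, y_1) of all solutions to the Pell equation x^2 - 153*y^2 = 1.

First expand sqrt(153) as a continued fraction. With x_i = (sqrt(153) + m_i)/d_i and (m_0, d_0) = (0, 1): a_0 = floor(sqrt(153)) = 12, since 12^2 = 144 <= 153 < 169 = 13^2.
Iterate m_{i+1} = d_i*a_i - m_i, d_{i+1} = (153 - m_{i+1}^2)/d_i, a_{i+1} = floor((a_0 + m_{i+1})/d_{i+1}):
  m_1 = 1*12 - 0 = 12, d_1 = (153 - 12^2)/1 = 9/1 = 9, a_1 = floor((12 + 12)/9) = 2.
  m_2 = 9*2 - 12 = 6, d_2 = (153 - 6^2)/9 = 117/9 = 13, a_2 = floor((12 + 6)/13) = 1.
  m_3 = 13*1 - 6 = 7, d_3 = (153 - 7^2)/13 = 104/13 = 8, a_3 = floor((12 + 7)/8) = 2.
  m_4 = 8*2 - 7 = 9, d_4 = (153 - 9^2)/8 = 72/8 = 9, a_4 = floor((12 + 9)/9) = 2.
  m_5 = 9*2 - 9 = 9, d_5 = (153 - 9^2)/9 = 72/9 = 8, a_5 = floor((12 + 9)/8) = 2.
  m_6 = 8*2 - 9 = 7, d_6 = (153 - 7^2)/8 = 104/8 = 13, a_6 = floor((12 + 7)/13) = 1.
  m_7 = 13*1 - 7 = 6, d_7 = (153 - 6^2)/13 = 117/13 = 9, a_7 = floor((12 + 6)/9) = 2.
  m_8 = 9*2 - 6 = 12, d_8 = (153 - 12^2)/9 = 9/9 = 1, a_8 = floor((12 + 12)/1) = 24.
  m_9 = 1*24 - 12 = 12, d_9 = (153 - 12^2)/1 = 9/1 = 9: (m_9, d_9) = (m_1, d_1) = (12, 9), so from here the quotients repeat a_1, ..., a_8; the period length is 8.
So sqrt(153) = [12; (2, 1, 2, 2, 2, 1, 2, 24)] with period length k = 8.
k is even, so the fundamental solution of x^2 - 153y^2 = 1 is (p_{k-1}, q_{k-1}) = (p_7, q_7); compute convergents through index 7.
Convergents (p_i = a_i*p_{i-1} + p_{i-2}, q_i = a_i*q_{i-1} + q_{i-2} with p_{-2}=0, p_{-1}=1, q_{-2}=1, q_{-1}=0):
  i=0: a_0=12, p_0 = 12*1 + 0 = 12, q_0 = 12*0 + 1 = 1.
  i=1: a_1=2, p_1 = 2*12 + 1 = 25, q_1 = 2*1 + 0 = 2.
  i=2: a_2=1, p_2 = 1*25 + 12 = 37, q_2 = 1*2 + 1 = 3.
  i=3: a_3=2, p_3 = 2*37 + 25 = 99, q_3 = 2*3 + 2 = 8.
  i=4: a_4=2, p_4 = 2*99 + 37 = 235, q_4 = 2*8 + 3 = 19.
  i=5: a_5=2, p_5 = 2*235 + 99 = 569, q_5 = 2*19 + 8 = 46.
  i=6: a_6=1, p_6 = 1*569 + 235 = 804, q_6 = 1*46 + 19 = 65.
  i=7: a_7=2, p_7 = 2*804 + 569 = 2177, q_7 = 2*65 + 46 = 176.
Check: 2177^2 - 153*176^2 = 4739329 - 4739328 = 1, so (x, y) = (2177, 176) solves the equation, and by the theorem it is the least positive solution.

(x, y) = (2177, 176)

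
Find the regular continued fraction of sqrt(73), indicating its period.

Write x_i = (sqrt(73) + m_i)/d_i with (m_0, d_0) = (0, 1). a_0 = floor(sqrt(73)) = 8, since 8^2 = 64 <= 73 < 81 = 9^2.
Iterate m_{i+1} = d_i*a_i - m_i, d_{i+1} = (73 - m_{i+1}^2)/d_i, a_{i+1} = floor((a_0 + m_{i+1})/d_{i+1}):
  m_1 = 1*8 - 0 = 8, d_1 = (73 - 8^2)/1 = 9/1 = 9, a_1 = floor((8 + 8)/9) = 1.
  m_2 = 9*1 - 8 = 1, d_2 = (73 - 1^2)/9 = 72/9 = 8, a_2 = floor((8 + 1)/8) = 1.
  m_3 = 8*1 - 1 = 7, d_3 = (73 - 7^2)/8 = 24/8 = 3, a_3 = floor((8 + 7)/3) = 5.
  m_4 = 3*5 - 7 = 8, d_4 = (73 - 8^2)/3 = 9/3 = 3, a_4 = floor((8 + 8)/3) = 5.
  m_5 = 3*5 - 8 = 7, d_5 = (73 - 7^2)/3 = 24/3 = 8, a_5 = floor((8 + 7)/8) = 1.
  m_6 = 8*1 - 7 = 1, d_6 = (73 - 1^2)/8 = 72/8 = 9, a_6 = floor((8 + 1)/9) = 1.
  m_7 = 9*1 - 1 = 8, d_7 = (73 - 8^2)/9 = 9/9 = 1, a_7 = floor((8 + 8)/1) = 16.
  m_8 = 1*16 - 8 = 8, d_8 = (73 - 8^2)/1 = 9/1 = 9: (m_8, d_8) = (m_1, d_1) = (8, 9), so from here the quotients repeat a_1, ..., a_7; the period length is 7.
Hence the expansion of sqrt(73) is a_0 = 8 followed by the repeating block 1, 1, 5, 5, 1, 1, 16 (period 7).

[8; (1, 1, 5, 5, 1, 1, 16)]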